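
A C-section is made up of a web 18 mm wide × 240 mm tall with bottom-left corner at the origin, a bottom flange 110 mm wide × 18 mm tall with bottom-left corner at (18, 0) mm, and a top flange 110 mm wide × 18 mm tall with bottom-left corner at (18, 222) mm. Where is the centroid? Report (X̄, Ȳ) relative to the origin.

Part | A | x̄ᵢ | ȳᵢ | A·x̄ᵢ | A·ȳᵢ
web | 4320.00 | 9.00 | 120.00 | 38880.00 | 518400.00
bottom flange | 1980.00 | 73.00 | 9.00 | 144540.00 | 17820.00
top flange | 1980.00 | 73.00 | 231.00 | 144540.00 | 457380.00
Σ | 8280.00 |  |  | 327960.00 | 993600.00
X̄ = 327960.00 / 8280.00 = 39.61 mm
Ȳ = 993600.00 / 8280.00 = 120.00 mm

X̄ = 39.61 mm, Ȳ = 120.00 mm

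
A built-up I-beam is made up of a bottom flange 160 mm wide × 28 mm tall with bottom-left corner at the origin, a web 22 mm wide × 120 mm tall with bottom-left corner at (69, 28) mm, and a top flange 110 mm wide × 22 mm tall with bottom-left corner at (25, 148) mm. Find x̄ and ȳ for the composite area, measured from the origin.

bottom flange: A = 160 × 28 = 4480.00, centroid at (80.00, 14.00).
web: A = 22 × 120 = 2640.00, centroid at (80.00, 88.00).
top flange: A = 110 × 22 = 2420.00, centroid at (80.00, 159.00).
ΣA = 9540.00 mm², ΣAx̄ = 763200.00 mm³, ΣAȳ = 679820.00 mm³.
x̄ = 763200.00/9540.00 = 80.00 mm; ȳ = 679820.00/9540.00 = 71.26 mm.

x̄ = 80.00 mm, ȳ = 71.26 mm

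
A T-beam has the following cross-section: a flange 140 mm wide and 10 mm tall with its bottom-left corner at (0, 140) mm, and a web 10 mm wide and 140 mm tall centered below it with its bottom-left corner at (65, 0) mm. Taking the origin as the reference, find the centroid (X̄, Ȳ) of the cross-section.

X̄ = 70.00 mm, Ȳ = 107.50 mm

web: A = 10 × 140 = 1400.00, centroid at (70.00, 70.00).
flange: A = 140 × 10 = 1400.00, centroid at (70.00, 145.00).
ΣA = 2800.00 mm², ΣAX̄ = 196000.00 mm³, ΣAȲ = 301000.00 mm³.
X̄ = 196000.00/2800.00 = 70.00 mm; Ȳ = 301000.00/2800.00 = 107.50 mm.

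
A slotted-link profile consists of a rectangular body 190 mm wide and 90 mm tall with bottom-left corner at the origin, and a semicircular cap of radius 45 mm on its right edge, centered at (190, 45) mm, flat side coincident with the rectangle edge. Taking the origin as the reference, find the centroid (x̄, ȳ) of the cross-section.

x̄ = 112.90 mm, ȳ = 45.00 mm

rectangular body: A = 190 × 90 = 17100.00, centroid at (95.00, 45.00).
semicircular end: A = ½π·45² = 3180.86, centroid at (209.10, 45.00).
ΣA = 20280.86 mm², ΣAx̄ = 2289613.89 mm³, ΣAȳ = 912638.82 mm³.
x̄ = 2289613.89/20280.86 = 112.90 mm; ȳ = 912638.82/20280.86 = 45.00 mm.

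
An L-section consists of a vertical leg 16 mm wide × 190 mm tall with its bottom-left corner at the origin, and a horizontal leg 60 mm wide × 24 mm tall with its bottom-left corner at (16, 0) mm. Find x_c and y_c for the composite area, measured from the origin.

x_c = 20.21 mm, y_c = 68.32 mm

Part | A | x̄ᵢ | ȳᵢ | A·x̄ᵢ | A·ȳᵢ
vertical leg | 3040.00 | 8.00 | 95.00 | 24320.00 | 288800.00
horizontal leg | 1440.00 | 46.00 | 12.00 | 66240.00 | 17280.00
Σ | 4480.00 |  |  | 90560.00 | 306080.00
x_c = 90560.00 / 4480.00 = 20.21 mm
y_c = 306080.00 / 4480.00 = 68.32 mm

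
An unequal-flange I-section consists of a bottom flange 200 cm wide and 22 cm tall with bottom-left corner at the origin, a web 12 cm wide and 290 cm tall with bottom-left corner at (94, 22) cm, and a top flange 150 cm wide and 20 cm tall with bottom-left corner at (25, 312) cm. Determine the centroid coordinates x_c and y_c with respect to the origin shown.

x_c = 100.00 cm, y_c = 146.65 cm

Part | A | x̄ᵢ | ȳᵢ | A·x̄ᵢ | A·ȳᵢ
bottom flange | 4400.00 | 100.00 | 11.00 | 440000.00 | 48400.00
web | 3480.00 | 100.00 | 167.00 | 348000.00 | 581160.00
top flange | 3000.00 | 100.00 | 322.00 | 300000.00 | 966000.00
Σ | 10880.00 |  |  | 1088000.00 | 1595560.00
x_c = 1088000.00 / 10880.00 = 100.00 cm
y_c = 1595560.00 / 10880.00 = 146.65 cm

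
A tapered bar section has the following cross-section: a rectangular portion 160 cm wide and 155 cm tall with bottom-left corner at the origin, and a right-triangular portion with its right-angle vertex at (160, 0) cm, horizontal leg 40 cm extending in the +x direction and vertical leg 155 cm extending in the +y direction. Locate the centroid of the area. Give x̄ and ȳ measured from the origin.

x̄ = 90.37 cm, ȳ = 74.63 cm

rectangular portion: A = 160 × 155 = 24800.00, centroid at (80.00, 77.50).
triangular portion: A = ½·40·155 = 3100.00, centroid at (173.33, 51.67).
ΣA = 27900.00 cm²
ΣAx̄ = (24800.00)(80.00) + (3100.00)(173.33) = 2521333.33 cm³
ΣAȳ = (24800.00)(77.50) + (3100.00)(51.67) = 2082166.67 cm³
x̄ = 2521333.33 / 27900.00 = 90.37 cm
ȳ = 2082166.67 / 27900.00 = 74.63 cm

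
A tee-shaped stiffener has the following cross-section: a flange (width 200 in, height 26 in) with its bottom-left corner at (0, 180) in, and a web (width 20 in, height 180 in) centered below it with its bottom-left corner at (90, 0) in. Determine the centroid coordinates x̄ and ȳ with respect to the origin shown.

Part | A | x̄ᵢ | ȳᵢ | A·x̄ᵢ | A·ȳᵢ
web | 3600.00 | 100.00 | 90.00 | 360000.00 | 324000.00
flange | 5200.00 | 100.00 | 193.00 | 520000.00 | 1003600.00
Σ | 8800.00 |  |  | 880000.00 | 1327600.00
x̄ = 880000.00 / 8800.00 = 100.00 in
ȳ = 1327600.00 / 8800.00 = 150.86 in

x̄ = 100.00 in, ȳ = 150.86 in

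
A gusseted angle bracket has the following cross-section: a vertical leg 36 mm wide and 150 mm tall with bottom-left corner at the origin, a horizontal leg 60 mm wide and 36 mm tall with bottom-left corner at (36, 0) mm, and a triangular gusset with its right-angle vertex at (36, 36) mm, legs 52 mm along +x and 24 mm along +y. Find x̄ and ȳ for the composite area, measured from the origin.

vertical leg: A = 36 × 150 = 5400.00, centroid at (18.00, 75.00).
horizontal leg: A = 60 × 36 = 2160.00, centroid at (66.00, 18.00).
gusset: A = ½·52·24 = 624.00, centroid at (53.33, 44.00).
ΣA = 8184.00 mm², ΣAx̄ = 273040.00 mm³, ΣAȳ = 471336.00 mm³.
x̄ = 273040.00/8184.00 = 33.36 mm; ȳ = 471336.00/8184.00 = 57.59 mm.

x̄ = 33.36 mm, ȳ = 57.59 mm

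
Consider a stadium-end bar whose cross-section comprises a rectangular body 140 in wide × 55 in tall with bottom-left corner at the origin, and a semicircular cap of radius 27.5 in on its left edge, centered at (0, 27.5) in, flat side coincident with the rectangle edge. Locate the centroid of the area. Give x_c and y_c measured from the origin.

x_c = 59.08 in, y_c = 27.50 in

Part | A | x̄ᵢ | ȳᵢ | A·x̄ᵢ | A·ȳᵢ
rectangular body | 7700.00 | 70.00 | 27.50 | 539000.00 | 211750.00
semicircular end | 1187.91 | -11.67 | 27.50 | -13864.58 | 32667.65
Σ | 8887.91 |  |  | 525135.42 | 244417.65
x_c = 525135.42 / 8887.91 = 59.08 in
y_c = 244417.65 / 8887.91 = 27.50 in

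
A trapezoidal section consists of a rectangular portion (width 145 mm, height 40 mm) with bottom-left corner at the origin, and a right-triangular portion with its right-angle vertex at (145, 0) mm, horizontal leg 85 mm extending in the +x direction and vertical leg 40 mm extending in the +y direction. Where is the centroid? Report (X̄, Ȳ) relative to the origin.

X̄ = 95.36 mm, Ȳ = 18.49 mm

rectangular portion: A = 145 × 40 = 5800.00, centroid at (72.50, 20.00).
triangular portion: A = ½·85·40 = 1700.00, centroid at (173.33, 13.33).
ΣA = 7500.00 mm²
ΣAX̄ = (5800.00)(72.50) + (1700.00)(173.33) = 715166.67 mm³
ΣAȲ = (5800.00)(20.00) + (1700.00)(13.33) = 138666.67 mm³
X̄ = 715166.67 / 7500.00 = 95.36 mm
Ȳ = 138666.67 / 7500.00 = 18.49 mm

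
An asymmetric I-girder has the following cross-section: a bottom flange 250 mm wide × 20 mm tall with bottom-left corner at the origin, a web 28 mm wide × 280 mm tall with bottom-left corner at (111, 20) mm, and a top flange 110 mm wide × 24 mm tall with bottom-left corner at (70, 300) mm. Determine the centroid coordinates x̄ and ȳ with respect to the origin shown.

x̄ = 125.00 mm, ȳ = 137.47 mm

Part | A | x̄ᵢ | ȳᵢ | A·x̄ᵢ | A·ȳᵢ
bottom flange | 5000.00 | 125.00 | 10.00 | 625000.00 | 50000.00
web | 7840.00 | 125.00 | 160.00 | 980000.00 | 1254400.00
top flange | 2640.00 | 125.00 | 312.00 | 330000.00 | 823680.00
Σ | 15480.00 |  |  | 1935000.00 | 2128080.00
x̄ = 1935000.00 / 15480.00 = 125.00 mm
ȳ = 2128080.00 / 15480.00 = 137.47 mm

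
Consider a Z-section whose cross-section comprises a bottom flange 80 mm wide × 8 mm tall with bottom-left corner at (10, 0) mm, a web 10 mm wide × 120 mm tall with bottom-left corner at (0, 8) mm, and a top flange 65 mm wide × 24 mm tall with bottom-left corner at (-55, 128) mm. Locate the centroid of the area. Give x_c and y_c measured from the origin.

x_c = 0.85 mm, y_c = 88.99 mm

bottom flange: A = 80 × 8 = 640.00, centroid at (50.00, 4.00).
web: A = 10 × 120 = 1200.00, centroid at (5.00, 68.00).
top flange: A = 65 × 24 = 1560.00, centroid at (-22.50, 140.00).
ΣA = 3400.00 mm², ΣAx_c = 2900.00 mm³, ΣAy_c = 302560.00 mm³.
x_c = 2900.00/3400.00 = 0.85 mm; y_c = 302560.00/3400.00 = 88.99 mm.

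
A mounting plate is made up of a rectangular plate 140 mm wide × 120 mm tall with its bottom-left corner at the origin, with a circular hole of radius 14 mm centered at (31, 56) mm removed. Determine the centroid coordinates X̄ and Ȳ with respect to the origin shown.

X̄ = 71.48 mm, Ȳ = 60.15 mm

Part | A | x̄ᵢ | ȳᵢ | A·x̄ᵢ | A·ȳᵢ
plate | 16800.00 | 70.00 | 60.00 | 1176000.00 | 1008000.00
hole | -615.75 | 31.00 | 56.00 | -19088.32 | -34482.12
Σ | 16184.25 |  |  | 1156911.68 | 973517.88
X̄ = 1156911.68 / 16184.25 = 71.48 mm
Ȳ = 973517.88 / 16184.25 = 60.15 mm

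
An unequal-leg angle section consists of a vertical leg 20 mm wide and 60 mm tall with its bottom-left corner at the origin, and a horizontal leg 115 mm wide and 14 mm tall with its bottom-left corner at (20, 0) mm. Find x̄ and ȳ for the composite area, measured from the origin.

vertical leg: A = 20 × 60 = 1200.00, centroid at (10.00, 30.00).
horizontal leg: A = 115 × 14 = 1610.00, centroid at (77.50, 7.00).
ΣA = 2810.00 mm², ΣAx̄ = 136775.00 mm³, ΣAȳ = 47270.00 mm³.
x̄ = 136775.00/2810.00 = 48.67 mm; ȳ = 47270.00/2810.00 = 16.82 mm.

x̄ = 48.67 mm, ȳ = 16.82 mm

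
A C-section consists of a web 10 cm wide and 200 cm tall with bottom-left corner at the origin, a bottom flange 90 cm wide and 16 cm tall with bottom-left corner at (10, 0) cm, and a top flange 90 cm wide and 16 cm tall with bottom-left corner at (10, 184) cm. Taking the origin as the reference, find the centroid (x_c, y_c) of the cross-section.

x_c = 34.51 cm, y_c = 100.00 cm

Part | A | x̄ᵢ | ȳᵢ | A·x̄ᵢ | A·ȳᵢ
web | 2000.00 | 5.00 | 100.00 | 10000.00 | 200000.00
bottom flange | 1440.00 | 55.00 | 8.00 | 79200.00 | 11520.00
top flange | 1440.00 | 55.00 | 192.00 | 79200.00 | 276480.00
Σ | 4880.00 |  |  | 168400.00 | 488000.00
x_c = 168400.00 / 4880.00 = 34.51 cm
y_c = 488000.00 / 4880.00 = 100.00 cm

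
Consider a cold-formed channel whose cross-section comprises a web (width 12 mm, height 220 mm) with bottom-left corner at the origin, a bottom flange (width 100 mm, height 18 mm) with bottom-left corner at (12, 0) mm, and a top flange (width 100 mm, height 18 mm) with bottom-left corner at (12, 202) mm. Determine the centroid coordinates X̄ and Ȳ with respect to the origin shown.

Part | A | x̄ᵢ | ȳᵢ | A·x̄ᵢ | A·ȳᵢ
web | 2640.00 | 6.00 | 110.00 | 15840.00 | 290400.00
bottom flange | 1800.00 | 62.00 | 9.00 | 111600.00 | 16200.00
top flange | 1800.00 | 62.00 | 211.00 | 111600.00 | 379800.00
Σ | 6240.00 |  |  | 239040.00 | 686400.00
X̄ = 239040.00 / 6240.00 = 38.31 mm
Ȳ = 686400.00 / 6240.00 = 110.00 mm

X̄ = 38.31 mm, Ȳ = 110.00 mm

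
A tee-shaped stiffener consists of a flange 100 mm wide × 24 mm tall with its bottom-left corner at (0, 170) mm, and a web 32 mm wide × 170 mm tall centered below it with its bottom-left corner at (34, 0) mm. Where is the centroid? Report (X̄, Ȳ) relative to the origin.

X̄ = 50.00 mm, Ȳ = 114.69 mm

web: A = 32 × 170 = 5440.00, centroid at (50.00, 85.00).
flange: A = 100 × 24 = 2400.00, centroid at (50.00, 182.00).
ΣA = 7840.00 mm², ΣAX̄ = 392000.00 mm³, ΣAȲ = 899200.00 mm³.
X̄ = 392000.00/7840.00 = 50.00 mm; Ȳ = 899200.00/7840.00 = 114.69 mm.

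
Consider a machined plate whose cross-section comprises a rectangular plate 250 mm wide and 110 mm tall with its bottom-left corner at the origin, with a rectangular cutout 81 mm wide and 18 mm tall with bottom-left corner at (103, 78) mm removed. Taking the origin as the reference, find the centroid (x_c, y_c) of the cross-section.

x_c = 123.96 mm, y_c = 53.21 mm

Part | A | x̄ᵢ | ȳᵢ | A·x̄ᵢ | A·ȳᵢ
plate | 27500.00 | 125.00 | 55.00 | 3437500.00 | 1512500.00
hole | -1458.00 | 143.50 | 87.00 | -209223.00 | -126846.00
Σ | 26042.00 |  |  | 3228277.00 | 1385654.00
x_c = 3228277.00 / 26042.00 = 123.96 mm
y_c = 1385654.00 / 26042.00 = 53.21 mm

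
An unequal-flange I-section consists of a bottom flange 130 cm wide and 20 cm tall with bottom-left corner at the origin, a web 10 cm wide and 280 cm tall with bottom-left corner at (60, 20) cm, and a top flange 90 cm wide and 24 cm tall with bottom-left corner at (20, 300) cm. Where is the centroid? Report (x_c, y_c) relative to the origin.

bottom flange: A = 130 × 20 = 2600.00, centroid at (65.00, 10.00).
web: A = 10 × 280 = 2800.00, centroid at (65.00, 160.00).
top flange: A = 90 × 24 = 2160.00, centroid at (65.00, 312.00).
ΣA = 7560.00 cm², ΣAx_c = 491400.00 cm³, ΣAy_c = 1147920.00 cm³.
x_c = 491400.00/7560.00 = 65.00 cm; y_c = 1147920.00/7560.00 = 151.84 cm.

x_c = 65.00 cm, y_c = 151.84 cm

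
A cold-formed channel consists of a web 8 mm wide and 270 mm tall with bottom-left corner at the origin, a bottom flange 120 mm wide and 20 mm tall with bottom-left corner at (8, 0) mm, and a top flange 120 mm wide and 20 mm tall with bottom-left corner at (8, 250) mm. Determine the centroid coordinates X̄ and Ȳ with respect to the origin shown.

web: A = 8 × 270 = 2160.00, centroid at (4.00, 135.00).
bottom flange: A = 120 × 20 = 2400.00, centroid at (68.00, 10.00).
top flange: A = 120 × 20 = 2400.00, centroid at (68.00, 260.00).
ΣA = 6960.00 mm², ΣAX̄ = 335040.00 mm³, ΣAȲ = 939600.00 mm³.
X̄ = 335040.00/6960.00 = 48.14 mm; Ȳ = 939600.00/6960.00 = 135.00 mm.

X̄ = 48.14 mm, Ȳ = 135.00 mm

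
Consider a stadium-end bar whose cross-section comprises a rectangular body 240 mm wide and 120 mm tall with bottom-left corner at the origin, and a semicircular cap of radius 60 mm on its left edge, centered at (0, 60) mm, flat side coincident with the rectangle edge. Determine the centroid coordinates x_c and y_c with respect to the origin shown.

x_c = 96.13 mm, y_c = 60.00 mm

rectangular body: A = 240 × 120 = 28800.00, centroid at (120.00, 60.00).
semicircular end: A = ½π·60² = 5654.87, centroid at (-25.46, 60.00).
ΣA = 34454.87 mm²
ΣAx_c = (28800.00)(120.00) + (5654.87)(-25.46) = 3312000.00 mm³
ΣAy_c = (28800.00)(60.00) + (5654.87)(60.00) = 2067292.01 mm³
x_c = 3312000.00 / 34454.87 = 96.13 mm
y_c = 2067292.01 / 34454.87 = 60.00 mm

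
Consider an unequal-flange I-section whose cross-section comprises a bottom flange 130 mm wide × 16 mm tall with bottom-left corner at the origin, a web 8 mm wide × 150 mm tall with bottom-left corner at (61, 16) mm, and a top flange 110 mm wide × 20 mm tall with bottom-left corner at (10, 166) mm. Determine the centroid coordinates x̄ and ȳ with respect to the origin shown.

bottom flange: A = 130 × 16 = 2080.00, centroid at (65.00, 8.00).
web: A = 8 × 150 = 1200.00, centroid at (65.00, 91.00).
top flange: A = 110 × 20 = 2200.00, centroid at (65.00, 176.00).
ΣA = 5480.00 mm², ΣAx̄ = 356200.00 mm³, ΣAȳ = 513040.00 mm³.
x̄ = 356200.00/5480.00 = 65.00 mm; ȳ = 513040.00/5480.00 = 93.62 mm.

x̄ = 65.00 mm, ȳ = 93.62 mm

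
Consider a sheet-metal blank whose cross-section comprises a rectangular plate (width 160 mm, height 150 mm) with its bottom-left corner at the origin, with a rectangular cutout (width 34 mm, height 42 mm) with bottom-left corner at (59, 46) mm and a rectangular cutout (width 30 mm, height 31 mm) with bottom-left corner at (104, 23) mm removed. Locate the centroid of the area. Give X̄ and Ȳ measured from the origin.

X̄ = 78.59 mm, Ȳ = 77.10 mm

Part | A | x̄ᵢ | ȳᵢ | A·x̄ᵢ | A·ȳᵢ
plate | 24000.00 | 80.00 | 75.00 | 1920000.00 | 1800000.00
hole 1 | -1428.00 | 76.00 | 67.00 | -108528.00 | -95676.00
hole 2 | -930.00 | 119.00 | 38.50 | -110670.00 | -35805.00
Σ | 21642.00 |  |  | 1700802.00 | 1668519.00
X̄ = 1700802.00 / 21642.00 = 78.59 mm
Ȳ = 1668519.00 / 21642.00 = 77.10 mm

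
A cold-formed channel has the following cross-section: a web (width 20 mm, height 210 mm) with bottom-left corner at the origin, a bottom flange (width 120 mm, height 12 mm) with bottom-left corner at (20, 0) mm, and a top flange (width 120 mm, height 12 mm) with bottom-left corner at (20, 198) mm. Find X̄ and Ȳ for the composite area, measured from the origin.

X̄ = 38.47 mm, Ȳ = 105.00 mm

Part | A | x̄ᵢ | ȳᵢ | A·x̄ᵢ | A·ȳᵢ
web | 4200.00 | 10.00 | 105.00 | 42000.00 | 441000.00
bottom flange | 1440.00 | 80.00 | 6.00 | 115200.00 | 8640.00
top flange | 1440.00 | 80.00 | 204.00 | 115200.00 | 293760.00
Σ | 7080.00 |  |  | 272400.00 | 743400.00
X̄ = 272400.00 / 7080.00 = 38.47 mm
Ȳ = 743400.00 / 7080.00 = 105.00 mm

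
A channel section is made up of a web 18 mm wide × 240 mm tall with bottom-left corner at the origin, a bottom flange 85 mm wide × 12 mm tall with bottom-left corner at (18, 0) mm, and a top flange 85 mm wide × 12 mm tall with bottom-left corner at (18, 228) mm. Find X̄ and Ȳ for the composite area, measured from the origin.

X̄ = 25.52 mm, Ȳ = 120.00 mm

web: A = 18 × 240 = 4320.00, centroid at (9.00, 120.00).
bottom flange: A = 85 × 12 = 1020.00, centroid at (60.50, 6.00).
top flange: A = 85 × 12 = 1020.00, centroid at (60.50, 234.00).
ΣA = 6360.00 mm², ΣAX̄ = 162300.00 mm³, ΣAȲ = 763200.00 mm³.
X̄ = 162300.00/6360.00 = 25.52 mm; Ȳ = 763200.00/6360.00 = 120.00 mm.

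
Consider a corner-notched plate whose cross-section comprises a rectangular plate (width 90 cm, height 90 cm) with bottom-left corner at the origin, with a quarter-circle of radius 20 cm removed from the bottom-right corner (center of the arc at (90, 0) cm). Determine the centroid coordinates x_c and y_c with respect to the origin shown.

x_c = 43.53 cm, y_c = 46.47 cm

plate: A = 90 × 90 = 8100.00, centroid at (45.00, 45.00).
removed quarter-circle: A = −¼π·20² = -314.16, centroid at (81.51, 8.49).
ΣA = 7785.84 cm², ΣAx_c = 338892.33 cm³, ΣAy_c = 361833.33 cm³.
x_c = 338892.33/7785.84 = 43.53 cm; y_c = 361833.33/7785.84 = 46.47 cm.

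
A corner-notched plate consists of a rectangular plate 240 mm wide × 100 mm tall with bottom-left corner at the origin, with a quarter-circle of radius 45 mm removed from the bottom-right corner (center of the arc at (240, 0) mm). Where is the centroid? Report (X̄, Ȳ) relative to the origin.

X̄ = 112.84 mm, Ȳ = 52.19 mm

plate: A = 240 × 100 = 24000.00, centroid at (120.00, 50.00).
removed quarter-circle: A = −¼π·45² = -1590.43, centroid at (220.90, 19.10).
ΣA = 22409.57 mm², ΣAX̄ = 2528671.49 mm³, ΣAȲ = 1169625.00 mm³.
X̄ = 2528671.49/22409.57 = 112.84 mm; Ȳ = 1169625.00/22409.57 = 52.19 mm.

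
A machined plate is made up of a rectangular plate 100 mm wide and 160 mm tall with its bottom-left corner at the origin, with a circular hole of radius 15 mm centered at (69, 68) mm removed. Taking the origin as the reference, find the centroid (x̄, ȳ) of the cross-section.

plate: A = 100 × 160 = 16000.00, centroid at (50.00, 80.00).
hole: A = −π·15² = -706.86, centroid at (69.00, 68.00).
ΣA = 15293.14 mm², ΣAx̄ = 751226.77 mm³, ΣAȳ = 1231933.63 mm³.
x̄ = 751226.77/15293.14 = 49.12 mm; ȳ = 1231933.63/15293.14 = 80.55 mm.

x̄ = 49.12 mm, ȳ = 80.55 mm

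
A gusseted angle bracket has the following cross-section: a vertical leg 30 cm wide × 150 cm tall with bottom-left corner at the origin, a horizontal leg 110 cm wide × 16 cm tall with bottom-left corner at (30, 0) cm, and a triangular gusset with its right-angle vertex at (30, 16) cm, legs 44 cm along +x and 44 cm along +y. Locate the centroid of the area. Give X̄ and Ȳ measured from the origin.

X̄ = 36.02 cm, Ȳ = 52.75 cm

Part | A | x̄ᵢ | ȳᵢ | A·x̄ᵢ | A·ȳᵢ
vertical leg | 4500.00 | 15.00 | 75.00 | 67500.00 | 337500.00
horizontal leg | 1760.00 | 85.00 | 8.00 | 149600.00 | 14080.00
gusset | 968.00 | 44.67 | 30.67 | 43237.33 | 29685.33
Σ | 7228.00 |  |  | 260337.33 | 381265.33
X̄ = 260337.33 / 7228.00 = 36.02 cm
Ȳ = 381265.33 / 7228.00 = 52.75 cm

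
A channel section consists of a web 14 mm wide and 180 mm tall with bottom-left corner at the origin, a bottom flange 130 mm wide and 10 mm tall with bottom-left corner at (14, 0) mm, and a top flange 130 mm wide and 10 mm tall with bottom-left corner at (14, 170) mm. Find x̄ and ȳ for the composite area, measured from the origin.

web: A = 14 × 180 = 2520.00, centroid at (7.00, 90.00).
bottom flange: A = 130 × 10 = 1300.00, centroid at (79.00, 5.00).
top flange: A = 130 × 10 = 1300.00, centroid at (79.00, 175.00).
ΣA = 5120.00 mm²
ΣAx̄ = (2520.00)(7.00) + (1300.00)(79.00) + (1300.00)(79.00) = 223040.00 mm³
ΣAȳ = (2520.00)(90.00) + (1300.00)(5.00) + (1300.00)(175.00) = 460800.00 mm³
x̄ = 223040.00 / 5120.00 = 43.56 mm
ȳ = 460800.00 / 5120.00 = 90.00 mm

x̄ = 43.56 mm, ȳ = 90.00 mm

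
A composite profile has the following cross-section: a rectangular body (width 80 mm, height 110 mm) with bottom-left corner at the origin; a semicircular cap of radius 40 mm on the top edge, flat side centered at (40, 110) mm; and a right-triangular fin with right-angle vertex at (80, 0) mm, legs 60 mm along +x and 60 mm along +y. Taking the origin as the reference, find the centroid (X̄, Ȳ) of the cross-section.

X̄ = 48.24 mm, Ȳ = 63.99 mm

Part | A | x̄ᵢ | ȳᵢ | A·x̄ᵢ | A·ȳᵢ
rectangular body | 8800.00 | 40.00 | 55.00 | 352000.00 | 484000.00
semicircular top | 2513.27 | 40.00 | 126.98 | 100530.96 | 319126.82
triangular fin | 1800.00 | 100.00 | 20.00 | 180000.00 | 36000.00
Σ | 13113.27 |  |  | 632530.96 | 839126.82
X̄ = 632530.96 / 13113.27 = 48.24 mm
Ȳ = 839126.82 / 13113.27 = 63.99 mm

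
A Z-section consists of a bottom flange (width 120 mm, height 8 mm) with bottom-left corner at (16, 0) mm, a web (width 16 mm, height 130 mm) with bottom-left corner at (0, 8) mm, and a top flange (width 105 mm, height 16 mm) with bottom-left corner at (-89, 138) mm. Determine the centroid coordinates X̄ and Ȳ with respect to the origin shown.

X̄ = 5.99 mm, Ȳ = 84.95 mm

bottom flange: A = 120 × 8 = 960.00, centroid at (76.00, 4.00).
web: A = 16 × 130 = 2080.00, centroid at (8.00, 73.00).
top flange: A = 105 × 16 = 1680.00, centroid at (-36.50, 146.00).
ΣA = 4720.00 mm², ΣAX̄ = 28280.00 mm³, ΣAȲ = 400960.00 mm³.
X̄ = 28280.00/4720.00 = 5.99 mm; Ȳ = 400960.00/4720.00 = 84.95 mm.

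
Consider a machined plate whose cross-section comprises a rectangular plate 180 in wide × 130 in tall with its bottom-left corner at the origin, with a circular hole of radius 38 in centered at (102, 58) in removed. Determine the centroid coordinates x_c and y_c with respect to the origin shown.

x_c = 87.11 in, y_c = 66.68 in

plate: A = 180 × 130 = 23400.00, centroid at (90.00, 65.00).
hole: A = −π·38² = -4536.46, centroid at (102.00, 58.00).
ΣA = 18863.54 in²
ΣAx_c = (23400.00)(90.00) + (-4536.46)(102.00) = 1643281.10 in³
ΣAy_c = (23400.00)(65.00) + (-4536.46)(58.00) = 1257885.33 in³
x_c = 1643281.10 / 18863.54 = 87.11 in
y_c = 1257885.33 / 18863.54 = 66.68 in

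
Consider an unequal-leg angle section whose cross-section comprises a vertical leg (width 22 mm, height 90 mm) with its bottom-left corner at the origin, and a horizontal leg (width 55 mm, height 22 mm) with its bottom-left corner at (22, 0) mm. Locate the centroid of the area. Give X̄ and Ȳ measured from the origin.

vertical leg: A = 22 × 90 = 1980.00, centroid at (11.00, 45.00).
horizontal leg: A = 55 × 22 = 1210.00, centroid at (49.50, 11.00).
ΣA = 3190.00 mm²
ΣAX̄ = (1980.00)(11.00) + (1210.00)(49.50) = 81675.00 mm³
ΣAȲ = (1980.00)(45.00) + (1210.00)(11.00) = 102410.00 mm³
X̄ = 81675.00 / 3190.00 = 25.60 mm
Ȳ = 102410.00 / 3190.00 = 32.10 mm

X̄ = 25.60 mm, Ȳ = 32.10 mm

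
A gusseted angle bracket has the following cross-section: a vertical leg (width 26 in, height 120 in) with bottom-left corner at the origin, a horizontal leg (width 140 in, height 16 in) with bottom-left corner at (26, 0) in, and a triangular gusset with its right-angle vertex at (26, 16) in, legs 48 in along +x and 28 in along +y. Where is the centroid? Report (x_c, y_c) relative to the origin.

vertical leg: A = 26 × 120 = 3120.00, centroid at (13.00, 60.00).
horizontal leg: A = 140 × 16 = 2240.00, centroid at (96.00, 8.00).
gusset: A = ½·48·28 = 672.00, centroid at (42.00, 25.33).
ΣA = 6032.00 in²
ΣAx_c = (3120.00)(13.00) + (2240.00)(96.00) + (672.00)(42.00) = 283824.00 in³
ΣAy_c = (3120.00)(60.00) + (2240.00)(8.00) + (672.00)(25.33) = 222144.00 in³
x_c = 283824.00 / 6032.00 = 47.05 in
y_c = 222144.00 / 6032.00 = 36.83 in

x_c = 47.05 in, y_c = 36.83 in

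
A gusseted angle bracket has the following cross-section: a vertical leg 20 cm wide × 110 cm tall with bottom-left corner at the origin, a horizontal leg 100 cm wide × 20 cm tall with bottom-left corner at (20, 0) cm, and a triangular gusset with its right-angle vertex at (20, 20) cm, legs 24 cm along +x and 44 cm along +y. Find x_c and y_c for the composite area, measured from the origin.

x_c = 37.39 cm, y_c = 33.69 cm

vertical leg: A = 20 × 110 = 2200.00, centroid at (10.00, 55.00).
horizontal leg: A = 100 × 20 = 2000.00, centroid at (70.00, 10.00).
gusset: A = ½·24·44 = 528.00, centroid at (28.00, 34.67).
ΣA = 4728.00 cm², ΣAx_c = 176784.00 cm³, ΣAy_c = 159304.00 cm³.
x_c = 176784.00/4728.00 = 37.39 cm; y_c = 159304.00/4728.00 = 33.69 cm.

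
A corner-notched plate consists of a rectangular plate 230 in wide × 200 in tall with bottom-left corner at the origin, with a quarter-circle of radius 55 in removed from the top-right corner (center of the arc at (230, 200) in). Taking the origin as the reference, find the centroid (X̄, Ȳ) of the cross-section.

X̄ = 110.01 in, Ȳ = 95.83 in

plate: A = 230 × 200 = 46000.00, centroid at (115.00, 100.00).
removed quarter-circle: A = −¼π·55² = -2375.83, centroid at (206.66, 176.66).
ΣA = 43624.17 in², ΣAX̄ = 4799017.56 in³, ΣAȲ = 4180292.44 in³.
X̄ = 4799017.56/43624.17 = 110.01 in; Ȳ = 4180292.44/43624.17 = 95.83 in.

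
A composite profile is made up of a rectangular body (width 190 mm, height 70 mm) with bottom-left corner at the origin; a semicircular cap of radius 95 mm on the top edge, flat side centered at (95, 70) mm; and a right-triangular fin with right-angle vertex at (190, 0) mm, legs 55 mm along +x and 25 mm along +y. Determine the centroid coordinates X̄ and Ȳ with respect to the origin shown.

Part | A | x̄ᵢ | ȳᵢ | A·x̄ᵢ | A·ȳᵢ
rectangular body | 13300.00 | 95.00 | 35.00 | 1263500.00 | 465500.00
semicircular top | 14176.44 | 95.00 | 110.32 | 1346761.50 | 1563933.91
triangular fin | 687.50 | 208.33 | 8.33 | 143229.17 | 5729.17
Σ | 28163.94 |  |  | 2753490.67 | 2035163.08
X̄ = 2753490.67 / 28163.94 = 97.77 mm
Ȳ = 2035163.08 / 28163.94 = 72.26 mm

X̄ = 97.77 mm, Ȳ = 72.26 mm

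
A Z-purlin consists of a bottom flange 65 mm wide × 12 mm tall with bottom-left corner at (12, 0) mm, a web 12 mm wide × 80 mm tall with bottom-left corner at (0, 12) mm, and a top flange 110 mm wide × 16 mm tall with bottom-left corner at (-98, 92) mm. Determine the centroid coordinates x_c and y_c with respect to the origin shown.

x_c = -10.06 mm, y_c = 65.89 mm

bottom flange: A = 65 × 12 = 780.00, centroid at (44.50, 6.00).
web: A = 12 × 80 = 960.00, centroid at (6.00, 52.00).
top flange: A = 110 × 16 = 1760.00, centroid at (-43.00, 100.00).
ΣA = 3500.00 mm², ΣAx_c = -35210.00 mm³, ΣAy_c = 230600.00 mm³.
x_c = -35210.00/3500.00 = -10.06 mm; y_c = 230600.00/3500.00 = 65.89 mm.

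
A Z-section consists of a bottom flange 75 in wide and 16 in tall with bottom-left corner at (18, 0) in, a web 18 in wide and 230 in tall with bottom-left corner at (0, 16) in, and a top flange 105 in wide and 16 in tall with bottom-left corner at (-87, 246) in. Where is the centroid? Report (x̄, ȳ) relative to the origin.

bottom flange: A = 75 × 16 = 1200.00, centroid at (55.50, 8.00).
web: A = 18 × 230 = 4140.00, centroid at (9.00, 131.00).
top flange: A = 105 × 16 = 1680.00, centroid at (-34.50, 254.00).
ΣA = 7020.00 in², ΣAx̄ = 45900.00 in³, ΣAȳ = 978660.00 in³.
x̄ = 45900.00/7020.00 = 6.54 in; ȳ = 978660.00/7020.00 = 139.41 in.

x̄ = 6.54 in, ȳ = 139.41 in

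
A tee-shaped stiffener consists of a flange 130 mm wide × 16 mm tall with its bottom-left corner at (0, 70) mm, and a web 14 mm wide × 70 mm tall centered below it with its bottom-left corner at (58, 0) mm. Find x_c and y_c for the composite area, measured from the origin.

x_c = 65.00 mm, y_c = 64.23 mm

web: A = 14 × 70 = 980.00, centroid at (65.00, 35.00).
flange: A = 130 × 16 = 2080.00, centroid at (65.00, 78.00).
ΣA = 3060.00 mm²
ΣAx_c = (980.00)(65.00) + (2080.00)(65.00) = 198900.00 mm³
ΣAy_c = (980.00)(35.00) + (2080.00)(78.00) = 196540.00 mm³
x_c = 198900.00 / 3060.00 = 65.00 mm
y_c = 196540.00 / 3060.00 = 64.23 mm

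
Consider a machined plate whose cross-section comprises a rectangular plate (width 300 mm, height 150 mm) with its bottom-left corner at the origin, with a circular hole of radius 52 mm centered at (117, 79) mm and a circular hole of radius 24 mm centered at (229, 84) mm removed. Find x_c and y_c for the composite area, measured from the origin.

plate: A = 300 × 150 = 45000.00, centroid at (150.00, 75.00).
hole 1: A = −π·52² = -8494.87, centroid at (117.00, 79.00).
hole 2: A = −π·24² = -1809.56, centroid at (229.00, 84.00).
ΣA = 34695.58 mm², ΣAx_c = 5341711.98 mm³, ΣAy_c = 2551902.72 mm³.
x_c = 5341711.98/34695.58 = 153.96 mm; y_c = 2551902.72/34695.58 = 73.55 mm.

x_c = 153.96 mm, y_c = 73.55 mm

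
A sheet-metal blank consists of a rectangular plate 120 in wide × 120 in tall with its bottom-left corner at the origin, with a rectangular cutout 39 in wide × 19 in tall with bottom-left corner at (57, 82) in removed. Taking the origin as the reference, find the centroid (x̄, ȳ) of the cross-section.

plate: A = 120 × 120 = 14400.00, centroid at (60.00, 60.00).
hole: A = −(39 × 19) = -741.00, centroid at (76.50, 91.50).
ΣA = 13659.00 in²
ΣAx̄ = (14400.00)(60.00) + (-741.00)(76.50) = 807313.50 in³
ΣAȳ = (14400.00)(60.00) + (-741.00)(91.50) = 796198.50 in³
x̄ = 807313.50 / 13659.00 = 59.10 in
ȳ = 796198.50 / 13659.00 = 58.29 in

x̄ = 59.10 in, ȳ = 58.29 in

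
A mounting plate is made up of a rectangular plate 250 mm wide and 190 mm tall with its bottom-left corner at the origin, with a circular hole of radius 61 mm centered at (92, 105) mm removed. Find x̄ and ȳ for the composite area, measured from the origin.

Part | A | x̄ᵢ | ȳᵢ | A·x̄ᵢ | A·ȳᵢ
plate | 47500.00 | 125.00 | 95.00 | 5937500.00 | 4512500.00
hole | -11689.87 | 92.00 | 105.00 | -1075467.70 | -1227435.96
Σ | 35810.13 |  |  | 4862032.30 | 3285064.04
x̄ = 4862032.30 / 35810.13 = 135.77 mm
ȳ = 3285064.04 / 35810.13 = 91.74 mm

x̄ = 135.77 mm, ȳ = 91.74 mm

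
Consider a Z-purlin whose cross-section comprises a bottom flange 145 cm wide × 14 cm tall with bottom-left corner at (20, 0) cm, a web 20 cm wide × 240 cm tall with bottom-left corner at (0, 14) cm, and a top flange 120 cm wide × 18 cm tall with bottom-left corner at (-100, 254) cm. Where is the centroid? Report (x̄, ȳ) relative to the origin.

x̄ = 16.62 cm, ȳ = 136.32 cm

Part | A | x̄ᵢ | ȳᵢ | A·x̄ᵢ | A·ȳᵢ
bottom flange | 2030.00 | 92.50 | 7.00 | 187775.00 | 14210.00
web | 4800.00 | 10.00 | 134.00 | 48000.00 | 643200.00
top flange | 2160.00 | -40.00 | 263.00 | -86400.00 | 568080.00
Σ | 8990.00 |  |  | 149375.00 | 1225490.00
x̄ = 149375.00 / 8990.00 = 16.62 cm
ȳ = 1225490.00 / 8990.00 = 136.32 cm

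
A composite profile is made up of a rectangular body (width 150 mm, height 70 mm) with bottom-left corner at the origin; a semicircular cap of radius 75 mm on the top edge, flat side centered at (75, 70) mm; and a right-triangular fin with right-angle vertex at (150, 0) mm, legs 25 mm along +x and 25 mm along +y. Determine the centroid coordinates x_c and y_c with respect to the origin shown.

Part | A | x̄ᵢ | ȳᵢ | A·x̄ᵢ | A·ȳᵢ
rectangular body | 10500.00 | 75.00 | 35.00 | 787500.00 | 367500.00
semicircular top | 8835.73 | 75.00 | 101.83 | 662679.70 | 899751.05
triangular fin | 312.50 | 158.33 | 8.33 | 49479.17 | 2604.17
Σ | 19648.23 |  |  | 1499658.87 | 1269855.22
x_c = 1499658.87 / 19648.23 = 76.33 mm
y_c = 1269855.22 / 19648.23 = 64.63 mm

x_c = 76.33 mm, y_c = 64.63 mm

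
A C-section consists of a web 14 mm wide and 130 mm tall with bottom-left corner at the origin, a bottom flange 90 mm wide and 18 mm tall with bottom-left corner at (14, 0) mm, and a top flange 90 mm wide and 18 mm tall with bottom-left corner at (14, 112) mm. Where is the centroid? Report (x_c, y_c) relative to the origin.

x_c = 40.30 mm, y_c = 65.00 mm

Part | A | x̄ᵢ | ȳᵢ | A·x̄ᵢ | A·ȳᵢ
web | 1820.00 | 7.00 | 65.00 | 12740.00 | 118300.00
bottom flange | 1620.00 | 59.00 | 9.00 | 95580.00 | 14580.00
top flange | 1620.00 | 59.00 | 121.00 | 95580.00 | 196020.00
Σ | 5060.00 |  |  | 203900.00 | 328900.00
x_c = 203900.00 / 5060.00 = 40.30 mm
y_c = 328900.00 / 5060.00 = 65.00 mm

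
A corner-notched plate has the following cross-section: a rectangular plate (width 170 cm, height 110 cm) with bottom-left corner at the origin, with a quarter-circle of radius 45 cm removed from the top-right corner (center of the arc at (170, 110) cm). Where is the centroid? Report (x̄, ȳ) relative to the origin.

plate: A = 170 × 110 = 18700.00, centroid at (85.00, 55.00).
removed quarter-circle: A = −¼π·45² = -1590.43, centroid at (150.90, 90.90).
ΣA = 17109.57 cm², ΣAx̄ = 1349501.68 cm³, ΣAȳ = 883927.56 cm³.
x̄ = 1349501.68/17109.57 = 78.87 cm; ȳ = 883927.56/17109.57 = 51.66 cm.

x̄ = 78.87 cm, ȳ = 51.66 cm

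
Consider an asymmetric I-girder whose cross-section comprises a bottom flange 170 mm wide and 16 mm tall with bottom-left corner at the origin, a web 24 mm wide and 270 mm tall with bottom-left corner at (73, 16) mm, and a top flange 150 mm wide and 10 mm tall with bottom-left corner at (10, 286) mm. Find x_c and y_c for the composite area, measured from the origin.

Part | A | x̄ᵢ | ȳᵢ | A·x̄ᵢ | A·ȳᵢ
bottom flange | 2720.00 | 85.00 | 8.00 | 231200.00 | 21760.00
web | 6480.00 | 85.00 | 151.00 | 550800.00 | 978480.00
top flange | 1500.00 | 85.00 | 291.00 | 127500.00 | 436500.00
Σ | 10700.00 |  |  | 909500.00 | 1436740.00
x_c = 909500.00 / 10700.00 = 85.00 mm
y_c = 1436740.00 / 10700.00 = 134.27 mm

x_c = 85.00 mm, y_c = 134.27 mm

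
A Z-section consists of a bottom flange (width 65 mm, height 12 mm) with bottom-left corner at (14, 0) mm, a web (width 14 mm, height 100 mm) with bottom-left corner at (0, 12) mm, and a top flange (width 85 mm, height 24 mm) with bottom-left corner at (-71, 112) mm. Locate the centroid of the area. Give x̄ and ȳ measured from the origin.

Part | A | x̄ᵢ | ȳᵢ | A·x̄ᵢ | A·ȳᵢ
bottom flange | 780.00 | 46.50 | 6.00 | 36270.00 | 4680.00
web | 1400.00 | 7.00 | 62.00 | 9800.00 | 86800.00
top flange | 2040.00 | -28.50 | 124.00 | -58140.00 | 252960.00
Σ | 4220.00 |  |  | -12070.00 | 344440.00
x̄ = -12070.00 / 4220.00 = -2.86 mm
ȳ = 344440.00 / 4220.00 = 81.62 mm

x̄ = -2.86 mm, ȳ = 81.62 mm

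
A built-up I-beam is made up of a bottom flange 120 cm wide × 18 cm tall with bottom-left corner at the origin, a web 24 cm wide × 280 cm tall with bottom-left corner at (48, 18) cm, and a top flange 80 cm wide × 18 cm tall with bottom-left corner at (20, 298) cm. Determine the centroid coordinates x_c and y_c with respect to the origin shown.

x_c = 60.00 cm, y_c = 147.60 cm

bottom flange: A = 120 × 18 = 2160.00, centroid at (60.00, 9.00).
web: A = 24 × 280 = 6720.00, centroid at (60.00, 158.00).
top flange: A = 80 × 18 = 1440.00, centroid at (60.00, 307.00).
ΣA = 10320.00 cm², ΣAx_c = 619200.00 cm³, ΣAy_c = 1523280.00 cm³.
x_c = 619200.00/10320.00 = 60.00 cm; y_c = 1523280.00/10320.00 = 147.60 cm.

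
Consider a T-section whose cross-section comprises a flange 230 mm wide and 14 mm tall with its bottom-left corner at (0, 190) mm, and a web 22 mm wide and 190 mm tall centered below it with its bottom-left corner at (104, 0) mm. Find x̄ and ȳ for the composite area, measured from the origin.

web: A = 22 × 190 = 4180.00, centroid at (115.00, 95.00).
flange: A = 230 × 14 = 3220.00, centroid at (115.00, 197.00).
ΣA = 7400.00 mm², ΣAx̄ = 851000.00 mm³, ΣAȳ = 1031440.00 mm³.
x̄ = 851000.00/7400.00 = 115.00 mm; ȳ = 1031440.00/7400.00 = 139.38 mm.

x̄ = 115.00 mm, ȳ = 139.38 mm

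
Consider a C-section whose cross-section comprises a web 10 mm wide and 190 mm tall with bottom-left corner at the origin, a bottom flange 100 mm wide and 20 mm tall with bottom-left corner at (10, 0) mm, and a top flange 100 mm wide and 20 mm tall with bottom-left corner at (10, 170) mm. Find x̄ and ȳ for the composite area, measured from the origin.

x̄ = 42.29 mm, ȳ = 95.00 mm

web: A = 10 × 190 = 1900.00, centroid at (5.00, 95.00).
bottom flange: A = 100 × 20 = 2000.00, centroid at (60.00, 10.00).
top flange: A = 100 × 20 = 2000.00, centroid at (60.00, 180.00).
ΣA = 5900.00 mm², ΣAx̄ = 249500.00 mm³, ΣAȳ = 560500.00 mm³.
x̄ = 249500.00/5900.00 = 42.29 mm; ȳ = 560500.00/5900.00 = 95.00 mm.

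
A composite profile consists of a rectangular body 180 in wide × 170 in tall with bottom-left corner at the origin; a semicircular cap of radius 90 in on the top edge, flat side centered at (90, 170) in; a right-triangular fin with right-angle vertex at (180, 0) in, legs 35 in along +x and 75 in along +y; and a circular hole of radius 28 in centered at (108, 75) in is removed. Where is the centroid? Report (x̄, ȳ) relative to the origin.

rectangular body: A = 180 × 170 = 30600.00, centroid at (90.00, 85.00).
semicircular top: A = ½π·90² = 12723.45, centroid at (90.00, 208.20).
triangular fin: A = ½·35·75 = 1312.50, centroid at (191.67, 25.00).
hole: A = −π·28² = -2463.01, centroid at (108.00, 75.00).
ΣA = 42172.94 in², ΣAx̄ = 3884668.09 in³, ΣAȳ = 5098073.39 in³.
x̄ = 3884668.09/42172.94 = 92.11 in; ȳ = 5098073.39/42172.94 = 120.88 in.

x̄ = 92.11 in, ȳ = 120.88 in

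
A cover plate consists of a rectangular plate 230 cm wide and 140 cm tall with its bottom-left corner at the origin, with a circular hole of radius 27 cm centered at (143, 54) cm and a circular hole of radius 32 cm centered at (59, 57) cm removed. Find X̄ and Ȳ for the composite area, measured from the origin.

X̄ = 119.35 cm, Ȳ = 72.94 cm

Part | A | x̄ᵢ | ȳᵢ | A·x̄ᵢ | A·ȳᵢ
plate | 32200.00 | 115.00 | 70.00 | 3703000.00 | 2254000.00
hole 1 | -2290.22 | 143.00 | 54.00 | -327501.61 | -123671.94
hole 2 | -3216.99 | 59.00 | 57.00 | -189802.46 | -183368.48
Σ | 26692.79 |  |  | 3185695.93 | 1946959.58
X̄ = 3185695.93 / 26692.79 = 119.35 cm
Ȳ = 1946959.58 / 26692.79 = 72.94 cm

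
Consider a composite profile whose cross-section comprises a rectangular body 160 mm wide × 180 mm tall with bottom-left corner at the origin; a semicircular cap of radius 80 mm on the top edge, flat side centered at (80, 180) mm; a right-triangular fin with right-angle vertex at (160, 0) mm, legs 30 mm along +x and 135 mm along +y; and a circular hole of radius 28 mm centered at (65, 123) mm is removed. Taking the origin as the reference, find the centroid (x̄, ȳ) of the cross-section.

x̄ = 85.71 mm, ȳ = 117.95 mm

rectangular body: A = 160 × 180 = 28800.00, centroid at (80.00, 90.00).
semicircular top: A = ½π·80² = 10053.10, centroid at (80.00, 213.95).
triangular fin: A = ½·30·135 = 2025.00, centroid at (170.00, 45.00).
hole: A = −π·28² = -2463.01, centroid at (65.00, 123.00).
ΣA = 38415.09 mm²
ΣAx̄ = (28800.00)(80.00) + (10053.10)(80.00) + (2025.00)(170.00) + (-2463.01)(65.00) = 3292402.16 mm³
ΣAȳ = (28800.00)(90.00) + (10053.10)(213.95) + (2025.00)(45.00) + (-2463.01)(123.00) = 4531065.64 mm³
x̄ = 3292402.16 / 38415.09 = 85.71 mm
ȳ = 4531065.64 / 38415.09 = 117.95 mm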